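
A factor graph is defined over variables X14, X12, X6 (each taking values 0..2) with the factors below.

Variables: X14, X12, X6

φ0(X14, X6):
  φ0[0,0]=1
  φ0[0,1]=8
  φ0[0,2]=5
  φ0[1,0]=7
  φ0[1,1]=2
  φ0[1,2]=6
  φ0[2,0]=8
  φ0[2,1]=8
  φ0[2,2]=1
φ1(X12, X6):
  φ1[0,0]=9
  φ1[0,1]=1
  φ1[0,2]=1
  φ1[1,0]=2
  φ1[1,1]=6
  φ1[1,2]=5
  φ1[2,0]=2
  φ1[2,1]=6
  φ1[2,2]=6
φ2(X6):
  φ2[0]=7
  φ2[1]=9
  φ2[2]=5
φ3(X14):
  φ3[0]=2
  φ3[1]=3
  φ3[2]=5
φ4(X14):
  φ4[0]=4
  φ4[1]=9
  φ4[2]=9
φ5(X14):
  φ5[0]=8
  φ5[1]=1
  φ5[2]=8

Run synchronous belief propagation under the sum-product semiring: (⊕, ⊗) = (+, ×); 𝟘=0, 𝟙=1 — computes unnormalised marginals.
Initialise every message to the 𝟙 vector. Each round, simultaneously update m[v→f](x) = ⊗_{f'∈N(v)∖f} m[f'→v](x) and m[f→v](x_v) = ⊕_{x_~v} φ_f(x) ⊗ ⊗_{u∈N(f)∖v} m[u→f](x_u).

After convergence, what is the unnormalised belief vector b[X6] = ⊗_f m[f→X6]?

init: all messages = 𝟙 over 3 values
r1 m[φ0→X14] = [14, 15, 17]
r1 m[φ0→X6] = [16, 18, 12]
r1 m[φ1→X12] = [11, 13, 14]
r1 m[φ1→X6] = [13, 13, 12]
r1 m[φ2→X6] = [7, 9, 5]
r1 m[φ3→X14] = [2, 3, 5]
r1 m[φ4→X14] = [4, 9, 9]
r1 m[φ5→X14] = [8, 1, 8]
r1 m[X14→φ0] = [1, 1, 1]
r1 m[X14→φ3] = [1, 1, 1]
r1 m[X14→φ4] = [1, 1, 1]
r1 m[X14→φ5] = [1, 1, 1]
r1 m[X12→φ1] = [1, 1, 1]
r1 m[X6→φ0] = [1, 1, 1]
r1 m[X6→φ1] = [1, 1, 1]
r1 m[X6→φ2] = [1, 1, 1]
r2 m[φ0→X14] = [14, 15, 17]
r2 m[φ0→X6] = [16, 18, 12]
r2 m[φ1→X12] = [11, 13, 14]
r2 m[φ1→X6] = [13, 13, 12]
r2 m[φ2→X6] = [7, 9, 5]
r2 m[φ3→X14] = [2, 3, 5]
r2 m[φ4→X14] = [4, 9, 9]
r2 m[φ5→X14] = [8, 1, 8]
r2 m[X14→φ0] = [64, 27, 360]
r2 m[X14→φ3] = [448, 135, 1224]
r2 m[X14→φ4] = [224, 45, 680]
r2 m[X14→φ5] = [112, 405, 765]
r2 m[X12→φ1] = [1, 1, 1]
r2 m[X6→φ0] = [91, 117, 60]
r2 m[X6→φ1] = [112, 162, 60]
r2 m[X6→φ2] = [208, 234, 144]
r3 m[φ0→X14] = [1327, 1231, 1724]
r3 m[φ0→X6] = [3133, 3446, 842]
r3 m[φ1→X12] = [1230, 1496, 1556]
r3 m[φ1→X6] = [13, 13, 12]
r3 m[φ2→X6] = [7, 9, 5]
r3 m[φ3→X14] = [2, 3, 5]
r3 m[φ4→X14] = [4, 9, 9]
r3 m[φ5→X14] = [8, 1, 8]
r3 m[X14→φ0] = [64, 27, 360]
r3 m[X14→φ3] = [448, 135, 1224]
r3 m[X14→φ4] = [224, 45, 680]
r3 m[X14→φ5] = [112, 405, 765]
r3 m[X12→φ1] = [1, 1, 1]
r3 m[X6→φ0] = [91, 117, 60]
r3 m[X6→φ1] = [112, 162, 60]
r3 m[X6→φ2] = [208, 234, 144]
r4 m[φ0→X14] = [1327, 1231, 1724]
r4 m[φ0→X6] = [3133, 3446, 842]
r4 m[φ1→X12] = [1230, 1496, 1556]
r4 m[φ1→X6] = [13, 13, 12]
r4 m[φ2→X6] = [7, 9, 5]
r4 m[φ3→X14] = [2, 3, 5]
r4 m[φ4→X14] = [4, 9, 9]
r4 m[φ5→X14] = [8, 1, 8]
r4 m[X14→φ0] = [64, 27, 360]
r4 m[X14→φ3] = [42464, 11079, 124128]
r4 m[X14→φ4] = [21232, 3693, 68960]
r4 m[X14→φ5] = [10616, 33237, 77580]
r4 m[X12→φ1] = [1, 1, 1]
r4 m[X6→φ0] = [91, 117, 60]
r4 m[X6→φ1] = [21931, 31014, 4210]
r4 m[X6→φ2] = [40729, 44798, 10104]
r5 m[φ0→X14] = [1327, 1231, 1724]
r5 m[φ0→X6] = [3133, 3446, 842]
r5 m[φ1→X12] = [232603, 250996, 255206]
r5 m[φ1→X6] = [13, 13, 12]
r5 m[φ2→X6] = [7, 9, 5]
r5 m[φ3→X14] = [2, 3, 5]
r5 m[φ4→X14] = [4, 9, 9]
r5 m[φ5→X14] = [8, 1, 8]
r5 m[X14→φ0] = [64, 27, 360]
r5 m[X14→φ3] = [42464, 11079, 124128]
r5 m[X14→φ4] = [21232, 3693, 68960]
r5 m[X14→φ5] = [10616, 33237, 77580]
r5 m[X12→φ1] = [1, 1, 1]
r5 m[X6→φ0] = [91, 117, 60]
r5 m[X6→φ1] = [21931, 31014, 4210]
r5 m[X6→φ2] = [40729, 44798, 10104]
r6 m[φ0→X14] = [1327, 1231, 1724]
r6 m[φ0→X6] = [3133, 3446, 842]
r6 m[φ1→X12] = [232603, 250996, 255206]
r6 m[φ1→X6] = [13, 13, 12]
r6 m[φ2→X6] = [7, 9, 5]
r6 m[φ3→X14] = [2, 3, 5]
r6 m[φ4→X14] = [4, 9, 9]
r6 m[φ5→X14] = [8, 1, 8]
r6 m[X14→φ0] = [64, 27, 360]
r6 m[X14→φ3] = [42464, 11079, 124128]
r6 m[X14→φ4] = [21232, 3693, 68960]
r6 m[X14→φ5] = [10616, 33237, 77580]
r6 m[X12→φ1] = [1, 1, 1]
r6 m[X6→φ0] = [91, 117, 60]
r6 m[X6→φ1] = [21931, 31014, 4210]
r6 m[X6→φ2] = [40729, 44798, 10104]
fixed point reached at round 6
b[X6] = ⊗ incoming = [285103, 403182, 50520]

b[X6] = [285103, 403182, 50520]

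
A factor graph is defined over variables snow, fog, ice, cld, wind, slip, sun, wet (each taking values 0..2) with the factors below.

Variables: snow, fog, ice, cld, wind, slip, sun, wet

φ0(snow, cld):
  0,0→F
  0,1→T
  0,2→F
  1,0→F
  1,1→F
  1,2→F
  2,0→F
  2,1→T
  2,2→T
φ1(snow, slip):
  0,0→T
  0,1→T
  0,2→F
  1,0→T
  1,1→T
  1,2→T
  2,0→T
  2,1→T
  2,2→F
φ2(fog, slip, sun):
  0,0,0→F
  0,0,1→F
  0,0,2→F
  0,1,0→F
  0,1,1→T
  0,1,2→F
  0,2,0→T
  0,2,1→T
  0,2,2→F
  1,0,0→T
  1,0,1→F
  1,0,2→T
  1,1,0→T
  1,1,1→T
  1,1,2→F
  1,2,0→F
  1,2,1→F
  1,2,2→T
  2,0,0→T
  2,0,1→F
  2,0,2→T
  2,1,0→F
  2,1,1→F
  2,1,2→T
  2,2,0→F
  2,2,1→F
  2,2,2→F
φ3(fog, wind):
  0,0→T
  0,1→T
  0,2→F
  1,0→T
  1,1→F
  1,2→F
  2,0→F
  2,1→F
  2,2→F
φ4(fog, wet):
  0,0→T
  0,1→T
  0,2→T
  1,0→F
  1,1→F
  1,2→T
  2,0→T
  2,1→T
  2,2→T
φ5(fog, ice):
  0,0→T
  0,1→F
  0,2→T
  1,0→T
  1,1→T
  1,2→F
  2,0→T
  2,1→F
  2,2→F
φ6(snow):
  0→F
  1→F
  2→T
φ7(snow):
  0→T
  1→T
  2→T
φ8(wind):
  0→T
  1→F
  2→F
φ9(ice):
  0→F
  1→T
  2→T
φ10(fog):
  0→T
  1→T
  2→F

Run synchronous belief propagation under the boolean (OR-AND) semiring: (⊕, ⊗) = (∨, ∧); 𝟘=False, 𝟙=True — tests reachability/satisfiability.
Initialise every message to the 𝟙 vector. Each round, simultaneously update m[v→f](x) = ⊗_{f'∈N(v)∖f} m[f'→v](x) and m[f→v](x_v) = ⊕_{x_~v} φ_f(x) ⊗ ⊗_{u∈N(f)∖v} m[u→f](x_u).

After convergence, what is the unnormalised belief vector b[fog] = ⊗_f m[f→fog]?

b[fog] = [T, T, F]

init: all messages = 𝟙 over 3 values
r1 m[φ0→snow] = [T, F, T]
r1 m[φ0→cld] = [F, T, T]
r1 m[φ1→snow] = [T, T, T]
r1 m[φ1→slip] = [T, T, T]
r1 m[φ2→fog] = [T, T, T]
r1 m[φ2→slip] = [T, T, T]
r1 m[φ2→sun] = [T, T, T]
r1 m[φ3→fog] = [T, T, F]
r1 m[φ3→wind] = [T, T, F]
r1 m[φ4→fog] = [T, T, T]
r1 m[φ4→wet] = [T, T, T]
r1 m[φ5→fog] = [T, T, T]
r1 m[φ5→ice] = [T, T, T]
r1 m[φ6→snow] = [F, F, T]
r1 m[φ7→snow] = [T, T, T]
r1 m[φ8→wind] = [T, F, F]
r1 m[φ9→ice] = [F, T, T]
r1 m[φ10→fog] = [T, T, F]
r1 m[snow→φ0] = [T, T, T]
r1 m[snow→φ1] = [T, T, T]
r1 m[snow→φ6] = [T, T, T]
r1 m[snow→φ7] = [T, T, T]
r1 m[fog→φ2] = [T, T, T]
r1 m[fog→φ3] = [T, T, T]
r1 m[fog→φ4] = [T, T, T]
r1 m[fog→φ5] = [T, T, T]
r1 m[fog→φ10] = [T, T, T]
r1 m[ice→φ5] = [T, T, T]
r1 m[ice→φ9] = [T, T, T]
r1 m[cld→φ0] = [T, T, T]
r1 m[wind→φ3] = [T, T, T]
r1 m[wind→φ8] = [T, T, T]
r1 m[slip→φ1] = [T, T, T]
r1 m[slip→φ2] = [T, T, T]
r1 m[sun→φ2] = [T, T, T]
r1 m[wet→φ4] = [T, T, T]
r2 m[φ0→snow] = [T, F, T]
r2 m[φ0→cld] = [F, T, T]
r2 m[φ1→snow] = [T, T, T]
r2 m[φ1→slip] = [T, T, T]
r2 m[φ2→fog] = [T, T, T]
r2 m[φ2→slip] = [T, T, T]
r2 m[φ2→sun] = [T, T, T]
r2 m[φ3→fog] = [T, T, F]
r2 m[φ3→wind] = [T, T, F]
r2 m[φ4→fog] = [T, T, T]
r2 m[φ4→wet] = [T, T, T]
r2 m[φ5→fog] = [T, T, T]
r2 m[φ5→ice] = [T, T, T]
r2 m[φ6→snow] = [F, F, T]
r2 m[φ7→snow] = [T, T, T]
r2 m[φ8→wind] = [T, F, F]
r2 m[φ9→ice] = [F, T, T]
r2 m[φ10→fog] = [T, T, F]
r2 m[snow→φ0] = [F, F, T]
r2 m[snow→φ1] = [F, F, T]
r2 m[snow→φ6] = [T, F, T]
r2 m[snow→φ7] = [F, F, T]
r2 m[fog→φ2] = [T, T, F]
r2 m[fog→φ3] = [T, T, F]
r2 m[fog→φ4] = [T, T, F]
r2 m[fog→φ5] = [T, T, F]
r2 m[fog→φ10] = [T, T, F]
r2 m[ice→φ5] = [F, T, T]
r2 m[ice→φ9] = [T, T, T]
r2 m[cld→φ0] = [T, T, T]
r2 m[wind→φ3] = [T, F, F]
r2 m[wind→φ8] = [T, T, F]
r2 m[slip→φ1] = [T, T, T]
r2 m[slip→φ2] = [T, T, T]
r2 m[sun→φ2] = [T, T, T]
r2 m[wet→φ4] = [T, T, T]
r3 m[φ0→snow] = [T, F, T]
r3 m[φ0→cld] = [F, T, T]
r3 m[φ1→snow] = [T, T, T]
r3 m[φ1→slip] = [T, T, F]
r3 m[φ2→fog] = [T, T, T]
r3 m[φ2→slip] = [T, T, T]
r3 m[φ2→sun] = [T, T, T]
r3 m[φ3→fog] = [T, T, F]
r3 m[φ3→wind] = [T, T, F]
r3 m[φ4→fog] = [T, T, T]
r3 m[φ4→wet] = [T, T, T]
r3 m[φ5→fog] = [T, T, F]
r3 m[φ5→ice] = [T, T, T]
r3 m[φ6→snow] = [F, F, T]
r3 m[φ7→snow] = [T, T, T]
r3 m[φ8→wind] = [T, F, F]
r3 m[φ9→ice] = [F, T, T]
r3 m[φ10→fog] = [T, T, F]
r3 m[snow→φ0] = [F, F, T]
r3 m[snow→φ1] = [F, F, T]
r3 m[snow→φ6] = [T, F, T]
r3 m[snow→φ7] = [F, F, T]
r3 m[fog→φ2] = [T, T, F]
r3 m[fog→φ3] = [T, T, F]
r3 m[fog→φ4] = [T, T, F]
r3 m[fog→φ5] = [T, T, F]
r3 m[fog→φ10] = [T, T, F]
r3 m[ice→φ5] = [F, T, T]
r3 m[ice→φ9] = [T, T, T]
r3 m[cld→φ0] = [T, T, T]
r3 m[wind→φ3] = [T, F, F]
r3 m[wind→φ8] = [T, T, F]
r3 m[slip→φ1] = [T, T, T]
r3 m[slip→φ2] = [T, T, T]
r3 m[sun→φ2] = [T, T, T]
r3 m[wet→φ4] = [T, T, T]
r4 m[φ0→snow] = [T, F, T]
r4 m[φ0→cld] = [F, T, T]
r4 m[φ1→snow] = [T, T, T]
r4 m[φ1→slip] = [T, T, F]
r4 m[φ2→fog] = [T, T, T]
r4 m[φ2→slip] = [T, T, T]
r4 m[φ2→sun] = [T, T, T]
r4 m[φ3→fog] = [T, T, F]
r4 m[φ3→wind] = [T, T, F]
r4 m[φ4→fog] = [T, T, T]
r4 m[φ4→wet] = [T, T, T]
r4 m[φ5→fog] = [T, T, F]
r4 m[φ5→ice] = [T, T, T]
r4 m[φ6→snow] = [F, F, T]
r4 m[φ7→snow] = [T, T, T]
r4 m[φ8→wind] = [T, F, F]
r4 m[φ9→ice] = [F, T, T]
r4 m[φ10→fog] = [T, T, F]
r4 m[snow→φ0] = [F, F, T]
r4 m[snow→φ1] = [F, F, T]
r4 m[snow→φ6] = [T, F, T]
r4 m[snow→φ7] = [F, F, T]
r4 m[fog→φ2] = [T, T, F]
r4 m[fog→φ3] = [T, T, F]
r4 m[fog→φ4] = [T, T, F]
r4 m[fog→φ5] = [T, T, F]
r4 m[fog→φ10] = [T, T, F]
r4 m[ice→φ5] = [F, T, T]
r4 m[ice→φ9] = [T, T, T]
r4 m[cld→φ0] = [T, T, T]
r4 m[wind→φ3] = [T, F, F]
r4 m[wind→φ8] = [T, T, F]
r4 m[slip→φ1] = [T, T, T]
r4 m[slip→φ2] = [T, T, F]
r4 m[sun→φ2] = [T, T, T]
r4 m[wet→φ4] = [T, T, T]
r5 m[φ0→snow] = [T, F, T]
r5 m[φ0→cld] = [F, T, T]
r5 m[φ1→snow] = [T, T, T]
r5 m[φ1→slip] = [T, T, F]
r5 m[φ2→fog] = [T, T, T]
r5 m[φ2→slip] = [T, T, T]
r5 m[φ2→sun] = [T, T, T]
r5 m[φ3→fog] = [T, T, F]
r5 m[φ3→wind] = [T, T, F]
r5 m[φ4→fog] = [T, T, T]
r5 m[φ4→wet] = [T, T, T]
r5 m[φ5→fog] = [T, T, F]
r5 m[φ5→ice] = [T, T, T]
r5 m[φ6→snow] = [F, F, T]
r5 m[φ7→snow] = [T, T, T]
r5 m[φ8→wind] = [T, F, F]
r5 m[φ9→ice] = [F, T, T]
r5 m[φ10→fog] = [T, T, F]
r5 m[snow→φ0] = [F, F, T]
r5 m[snow→φ1] = [F, F, T]
r5 m[snow→φ6] = [T, F, T]
r5 m[snow→φ7] = [F, F, T]
r5 m[fog→φ2] = [T, T, F]
r5 m[fog→φ3] = [T, T, F]
r5 m[fog→φ4] = [T, T, F]
r5 m[fog→φ5] = [T, T, F]
r5 m[fog→φ10] = [T, T, F]
r5 m[ice→φ5] = [F, T, T]
r5 m[ice→φ9] = [T, T, T]
r5 m[cld→φ0] = [T, T, T]
r5 m[wind→φ3] = [T, F, F]
r5 m[wind→φ8] = [T, T, F]
r5 m[slip→φ1] = [T, T, T]
r5 m[slip→φ2] = [T, T, F]
r5 m[sun→φ2] = [T, T, T]
r5 m[wet→φ4] = [T, T, T]
fixed point reached at round 5
b[fog] = ⊗ incoming = [T, T, F]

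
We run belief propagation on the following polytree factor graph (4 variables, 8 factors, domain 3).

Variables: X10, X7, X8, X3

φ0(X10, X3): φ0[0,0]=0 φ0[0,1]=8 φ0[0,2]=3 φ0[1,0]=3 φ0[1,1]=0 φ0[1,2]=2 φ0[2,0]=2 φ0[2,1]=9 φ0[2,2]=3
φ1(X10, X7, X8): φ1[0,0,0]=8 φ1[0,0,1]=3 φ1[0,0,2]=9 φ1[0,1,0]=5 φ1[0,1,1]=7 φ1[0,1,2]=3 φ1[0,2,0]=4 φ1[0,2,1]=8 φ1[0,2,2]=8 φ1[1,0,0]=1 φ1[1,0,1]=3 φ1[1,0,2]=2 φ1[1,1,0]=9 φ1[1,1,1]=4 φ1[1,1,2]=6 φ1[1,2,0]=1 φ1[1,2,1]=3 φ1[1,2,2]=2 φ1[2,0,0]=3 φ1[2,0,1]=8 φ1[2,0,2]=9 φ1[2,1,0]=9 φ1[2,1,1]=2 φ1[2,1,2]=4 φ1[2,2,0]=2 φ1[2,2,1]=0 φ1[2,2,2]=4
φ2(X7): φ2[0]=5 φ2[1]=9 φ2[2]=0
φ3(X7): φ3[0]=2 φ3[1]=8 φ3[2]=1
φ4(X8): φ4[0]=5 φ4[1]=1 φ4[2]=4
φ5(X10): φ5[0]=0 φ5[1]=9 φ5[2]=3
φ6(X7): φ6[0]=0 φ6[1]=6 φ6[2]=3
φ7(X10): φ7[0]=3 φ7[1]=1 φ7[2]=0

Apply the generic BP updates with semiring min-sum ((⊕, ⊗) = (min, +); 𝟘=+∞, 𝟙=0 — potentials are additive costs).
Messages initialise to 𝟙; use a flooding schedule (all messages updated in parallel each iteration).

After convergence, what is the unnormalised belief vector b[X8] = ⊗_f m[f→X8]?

init: all messages = 𝟙 over 3 values
r1 m[φ0→X10] = [0, 0, 2]
r1 m[φ0→X3] = [0, 0, 2]
r1 m[φ1→X10] = [3, 1, 0]
r1 m[φ1→X7] = [1, 2, 0]
r1 m[φ1→X8] = [1, 0, 2]
r1 m[φ2→X7] = [5, 9, 0]
r1 m[φ3→X7] = [2, 8, 1]
r1 m[φ4→X8] = [5, 1, 4]
r1 m[φ5→X10] = [0, 9, 3]
r1 m[φ6→X7] = [0, 6, 3]
r1 m[φ7→X10] = [3, 1, 0]
r1 m[X10→φ0] = [0, 0, 0]
r1 m[X10→φ1] = [0, 0, 0]
r1 m[X10→φ5] = [0, 0, 0]
r1 m[X10→φ7] = [0, 0, 0]
r1 m[X7→φ1] = [0, 0, 0]
r1 m[X7→φ2] = [0, 0, 0]
r1 m[X7→φ3] = [0, 0, 0]
r1 m[X7→φ6] = [0, 0, 0]
r1 m[X8→φ1] = [0, 0, 0]
r1 m[X8→φ4] = [0, 0, 0]
r1 m[X3→φ0] = [0, 0, 0]
r2 m[φ0→X10] = [0, 0, 2]
r2 m[φ0→X3] = [0, 0, 2]
r2 m[φ1→X10] = [3, 1, 0]
r2 m[φ1→X7] = [1, 2, 0]
r2 m[φ1→X8] = [1, 0, 2]
r2 m[φ2→X7] = [5, 9, 0]
r2 m[φ3→X7] = [2, 8, 1]
r2 m[φ4→X8] = [5, 1, 4]
r2 m[φ5→X10] = [0, 9, 3]
r2 m[φ6→X7] = [0, 6, 3]
r2 m[φ7→X10] = [3, 1, 0]
r2 m[X10→φ0] = [6, 11, 3]
r2 m[X10→φ1] = [3, 10, 5]
r2 m[X10→φ5] = [6, 2, 2]
r2 m[X10→φ7] = [3, 10, 5]
r2 m[X7→φ1] = [7, 23, 4]
r2 m[X7→φ2] = [3, 16, 4]
r2 m[X7→φ3] = [6, 17, 3]
r2 m[X7→φ6] = [8, 19, 1]
r2 m[X8→φ1] = [5, 1, 4]
r2 m[X8→φ4] = [1, 0, 2]
r2 m[X3→φ0] = [0, 0, 0]
r3 m[φ0→X10] = [0, 0, 2]
r3 m[φ0→X3] = [5, 11, 6]
r3 m[φ1→X10] = [11, 8, 5]
r3 m[φ1→X7] = [7, 8, 6]
r3 m[φ1→X8] = [11, 9, 13]
r3 m[φ2→X7] = [5, 9, 0]
r3 m[φ3→X7] = [2, 8, 1]
r3 m[φ4→X8] = [5, 1, 4]
r3 m[φ5→X10] = [0, 9, 3]
r3 m[φ6→X7] = [0, 6, 3]
r3 m[φ7→X10] = [3, 1, 0]
r3 m[X10→φ0] = [6, 11, 3]
r3 m[X10→φ1] = [3, 10, 5]
r3 m[X10→φ5] = [6, 2, 2]
r3 m[X10→φ7] = [3, 10, 5]
r3 m[X7→φ1] = [7, 23, 4]
r3 m[X7→φ2] = [3, 16, 4]
r3 m[X7→φ3] = [6, 17, 3]
r3 m[X7→φ6] = [8, 19, 1]
r3 m[X8→φ1] = [5, 1, 4]
r3 m[X8→φ4] = [1, 0, 2]
r3 m[X3→φ0] = [0, 0, 0]
r4 m[φ0→X10] = [0, 0, 2]
r4 m[φ0→X3] = [5, 11, 6]
r4 m[φ1→X10] = [11, 8, 5]
r4 m[φ1→X7] = [7, 8, 6]
r4 m[φ1→X8] = [11, 9, 13]
r4 m[φ2→X7] = [5, 9, 0]
r4 m[φ3→X7] = [2, 8, 1]
r4 m[φ4→X8] = [5, 1, 4]
r4 m[φ5→X10] = [0, 9, 3]
r4 m[φ6→X7] = [0, 6, 3]
r4 m[φ7→X10] = [3, 1, 0]
r4 m[X10→φ0] = [14, 18, 8]
r4 m[X10→φ1] = [3, 10, 5]
r4 m[X10→φ5] = [14, 9, 7]
r4 m[X10→φ7] = [11, 17, 10]
r4 m[X7→φ1] = [7, 23, 4]
r4 m[X7→φ2] = [9, 22, 10]
r4 m[X7→φ3] = [12, 23, 9]
r4 m[X7→φ6] = [14, 25, 7]
r4 m[X8→φ1] = [5, 1, 4]
r4 m[X8→φ4] = [11, 9, 13]
r4 m[X3→φ0] = [0, 0, 0]
r5 m[φ0→X10] = [0, 0, 2]
r5 m[φ0→X3] = [10, 17, 11]
r5 m[φ1→X10] = [11, 8, 5]
r5 m[φ1→X7] = [7, 8, 6]
r5 m[φ1→X8] = [11, 9, 13]
r5 m[φ2→X7] = [5, 9, 0]
r5 m[φ3→X7] = [2, 8, 1]
r5 m[φ4→X8] = [5, 1, 4]
r5 m[φ5→X10] = [0, 9, 3]
r5 m[φ6→X7] = [0, 6, 3]
r5 m[φ7→X10] = [3, 1, 0]
r5 m[X10→φ0] = [14, 18, 8]
r5 m[X10→φ1] = [3, 10, 5]
r5 m[X10→φ5] = [14, 9, 7]
r5 m[X10→φ7] = [11, 17, 10]
r5 m[X7→φ1] = [7, 23, 4]
r5 m[X7→φ2] = [9, 22, 10]
r5 m[X7→φ3] = [12, 23, 9]
r5 m[X7→φ6] = [14, 25, 7]
r5 m[X8→φ1] = [5, 1, 4]
r5 m[X8→φ4] = [11, 9, 13]
r5 m[X3→φ0] = [0, 0, 0]
r6 m[φ0→X10] = [0, 0, 2]
r6 m[φ0→X3] = [10, 17, 11]
r6 m[φ1→X10] = [11, 8, 5]
r6 m[φ1→X7] = [7, 8, 6]
r6 m[φ1→X8] = [11, 9, 13]
r6 m[φ2→X7] = [5, 9, 0]
r6 m[φ3→X7] = [2, 8, 1]
r6 m[φ4→X8] = [5, 1, 4]
r6 m[φ5→X10] = [0, 9, 3]
r6 m[φ6→X7] = [0, 6, 3]
r6 m[φ7→X10] = [3, 1, 0]
r6 m[X10→φ0] = [14, 18, 8]
r6 m[X10→φ1] = [3, 10, 5]
r6 m[X10→φ5] = [14, 9, 7]
r6 m[X10→φ7] = [11, 17, 10]
r6 m[X7→φ1] = [7, 23, 4]
r6 m[X7→φ2] = [9, 22, 10]
r6 m[X7→φ3] = [12, 23, 9]
r6 m[X7→φ6] = [14, 25, 7]
r6 m[X8→φ1] = [5, 1, 4]
r6 m[X8→φ4] = [11, 9, 13]
r6 m[X3→φ0] = [0, 0, 0]
fixed point reached at round 6
b[X8] = ⊗ incoming = [16, 10, 17]

b[X8] = [16, 10, 17]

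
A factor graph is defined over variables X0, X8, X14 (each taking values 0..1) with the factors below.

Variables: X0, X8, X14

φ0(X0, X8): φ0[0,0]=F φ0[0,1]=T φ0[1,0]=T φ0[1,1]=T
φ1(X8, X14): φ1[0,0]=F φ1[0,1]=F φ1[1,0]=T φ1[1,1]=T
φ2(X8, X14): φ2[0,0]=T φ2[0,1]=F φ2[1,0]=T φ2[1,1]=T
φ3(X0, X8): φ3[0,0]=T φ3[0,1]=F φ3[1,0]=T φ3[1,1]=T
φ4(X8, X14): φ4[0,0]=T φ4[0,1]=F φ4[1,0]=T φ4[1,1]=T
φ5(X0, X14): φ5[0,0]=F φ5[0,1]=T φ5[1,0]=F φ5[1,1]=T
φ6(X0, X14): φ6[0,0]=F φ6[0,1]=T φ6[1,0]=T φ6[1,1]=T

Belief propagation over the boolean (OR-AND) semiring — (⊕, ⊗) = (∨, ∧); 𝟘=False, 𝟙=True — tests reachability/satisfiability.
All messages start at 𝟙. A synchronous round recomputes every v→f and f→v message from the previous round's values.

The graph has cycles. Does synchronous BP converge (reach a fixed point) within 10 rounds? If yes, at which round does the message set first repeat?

CONVERGED at round 5

init: all messages = 𝟙 over 2 values
r1 m[φ0→X0] = [T, T]
r1 m[φ0→X8] = [T, T]
r1 m[φ1→X8] = [F, T]
r1 m[φ1→X14] = [T, T]
r1 m[φ2→X8] = [T, T]
r1 m[φ2→X14] = [T, T]
r1 m[φ3→X0] = [T, T]
r1 m[φ3→X8] = [T, T]
r1 m[φ4→X8] = [T, T]
r1 m[φ4→X14] = [T, T]
r1 m[φ5→X0] = [T, T]
r1 m[φ5→X14] = [F, T]
r1 m[φ6→X0] = [T, T]
r1 m[φ6→X14] = [T, T]
r1 m[X0→φ0] = [T, T]
r1 m[X0→φ3] = [T, T]
r1 m[X0→φ5] = [T, T]
r1 m[X0→φ6] = [T, T]
r1 m[X8→φ0] = [T, T]
r1 m[X8→φ1] = [T, T]
r1 m[X8→φ2] = [T, T]
r1 m[X8→φ3] = [T, T]
r1 m[X8→φ4] = [T, T]
r1 m[X14→φ1] = [T, T]
r1 m[X14→φ2] = [T, T]
r1 m[X14→φ4] = [T, T]
r1 m[X14→φ5] = [T, T]
r1 m[X14→φ6] = [T, T]
r2 m[φ0→X0] = [T, T]
r2 m[φ0→X8] = [T, T]
r2 m[φ1→X8] = [F, T]
r2 m[φ1→X14] = [T, T]
r2 m[φ2→X8] = [T, T]
r2 m[φ2→X14] = [T, T]
r2 m[φ3→X0] = [T, T]
r2 m[φ3→X8] = [T, T]
r2 m[φ4→X8] = [T, T]
r2 m[φ4→X14] = [T, T]
r2 m[φ5→X0] = [T, T]
r2 m[φ5→X14] = [F, T]
r2 m[φ6→X0] = [T, T]
r2 m[φ6→X14] = [T, T]
r2 m[X0→φ0] = [T, T]
r2 m[X0→φ3] = [T, T]
r2 m[X0→φ5] = [T, T]
r2 m[X0→φ6] = [T, T]
r2 m[X8→φ0] = [F, T]
r2 m[X8→φ1] = [T, T]
r2 m[X8→φ2] = [F, T]
r2 m[X8→φ3] = [F, T]
r2 m[X8→φ4] = [F, T]
r2 m[X14→φ1] = [F, T]
r2 m[X14→φ2] = [F, T]
r2 m[X14→φ4] = [F, T]
r2 m[X14→φ5] = [T, T]
r2 m[X14→φ6] = [F, T]
r3 m[φ0→X0] = [T, T]
r3 m[φ0→X8] = [T, T]
r3 m[φ1→X8] = [F, T]
r3 m[φ1→X14] = [T, T]
r3 m[φ2→X8] = [F, T]
r3 m[φ2→X14] = [T, T]
r3 m[φ3→X0] = [F, T]
r3 m[φ3→X8] = [T, T]
r3 m[φ4→X8] = [F, T]
r3 m[φ4→X14] = [T, T]
r3 m[φ5→X0] = [T, T]
r3 m[φ5→X14] = [F, T]
r3 m[φ6→X0] = [T, T]
r3 m[φ6→X14] = [T, T]
r3 m[X0→φ0] = [T, T]
r3 m[X0→φ3] = [T, T]
r3 m[X0→φ5] = [T, T]
r3 m[X0→φ6] = [T, T]
r3 m[X8→φ0] = [F, T]
r3 m[X8→φ1] = [T, T]
r3 m[X8→φ2] = [F, T]
r3 m[X8→φ3] = [F, T]
r3 m[X8→φ4] = [F, T]
r3 m[X14→φ1] = [F, T]
r3 m[X14→φ2] = [F, T]
r3 m[X14→φ4] = [F, T]
r3 m[X14→φ5] = [T, T]
r3 m[X14→φ6] = [F, T]
r4 m[φ0→X0] = [T, T]
r4 m[φ0→X8] = [T, T]
r4 m[φ1→X8] = [F, T]
r4 m[φ1→X14] = [T, T]
r4 m[φ2→X8] = [F, T]
r4 m[φ2→X14] = [T, T]
r4 m[φ3→X0] = [F, T]
r4 m[φ3→X8] = [T, T]
r4 m[φ4→X8] = [F, T]
r4 m[φ4→X14] = [T, T]
r4 m[φ5→X0] = [T, T]
r4 m[φ5→X14] = [F, T]
r4 m[φ6→X0] = [T, T]
r4 m[φ6→X14] = [T, T]
r4 m[X0→φ0] = [F, T]
r4 m[X0→φ3] = [T, T]
r4 m[X0→φ5] = [F, T]
r4 m[X0→φ6] = [F, T]
r4 m[X8→φ0] = [F, T]
r4 m[X8→φ1] = [F, T]
r4 m[X8→φ2] = [F, T]
r4 m[X8→φ3] = [F, T]
r4 m[X8→φ4] = [F, T]
r4 m[X14→φ1] = [F, T]
r4 m[X14→φ2] = [F, T]
r4 m[X14→φ4] = [F, T]
r4 m[X14→φ5] = [T, T]
r4 m[X14→φ6] = [F, T]
r5 m[φ0→X0] = [T, T]
r5 m[φ0→X8] = [T, T]
r5 m[φ1→X8] = [F, T]
r5 m[φ1→X14] = [T, T]
r5 m[φ2→X8] = [F, T]
r5 m[φ2→X14] = [T, T]
r5 m[φ3→X0] = [F, T]
r5 m[φ3→X8] = [T, T]
r5 m[φ4→X8] = [F, T]
r5 m[φ4→X14] = [T, T]
r5 m[φ5→X0] = [T, T]
r5 m[φ5→X14] = [F, T]
r5 m[φ6→X0] = [T, T]
r5 m[φ6→X14] = [T, T]
r5 m[X0→φ0] = [F, T]
r5 m[X0→φ3] = [T, T]
r5 m[X0→φ5] = [F, T]
r5 m[X0→φ6] = [F, T]
r5 m[X8→φ0] = [F, T]
r5 m[X8→φ1] = [F, T]
r5 m[X8→φ2] = [F, T]
r5 m[X8→φ3] = [F, T]
r5 m[X8→φ4] = [F, T]
r5 m[X14→φ1] = [F, T]
r5 m[X14→φ2] = [F, T]
r5 m[X14→φ4] = [F, T]
r5 m[X14→φ5] = [T, T]
r5 m[X14→φ6] = [F, T]
fixed point reached at round 5
messages reach a fixed point at round 5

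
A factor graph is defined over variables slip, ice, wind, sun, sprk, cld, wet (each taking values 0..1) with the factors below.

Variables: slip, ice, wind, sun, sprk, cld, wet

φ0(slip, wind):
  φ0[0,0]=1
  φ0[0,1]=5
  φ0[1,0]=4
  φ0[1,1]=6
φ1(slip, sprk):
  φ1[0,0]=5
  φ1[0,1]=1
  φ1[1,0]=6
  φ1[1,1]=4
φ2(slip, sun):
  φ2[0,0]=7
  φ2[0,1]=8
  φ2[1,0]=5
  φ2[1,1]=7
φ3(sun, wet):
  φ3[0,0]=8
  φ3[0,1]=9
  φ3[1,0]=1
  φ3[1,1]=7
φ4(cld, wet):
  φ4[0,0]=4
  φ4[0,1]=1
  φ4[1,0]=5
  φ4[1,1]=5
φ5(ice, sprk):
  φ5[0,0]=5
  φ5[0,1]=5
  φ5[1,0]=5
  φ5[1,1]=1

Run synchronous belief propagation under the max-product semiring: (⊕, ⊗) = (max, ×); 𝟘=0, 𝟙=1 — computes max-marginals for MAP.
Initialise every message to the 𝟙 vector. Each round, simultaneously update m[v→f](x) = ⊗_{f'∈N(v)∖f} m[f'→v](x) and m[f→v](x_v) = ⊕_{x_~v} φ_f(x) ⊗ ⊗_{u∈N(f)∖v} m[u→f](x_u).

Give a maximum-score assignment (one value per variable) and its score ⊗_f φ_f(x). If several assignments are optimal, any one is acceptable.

assignment: (slip=1, ice=0, wind=1, sun=1, sprk=0, cld=1, wet=1); score = 44100

init: all messages = 𝟙 over 2 values
r1 m[φ0→slip] = [5, 6]
r1 m[φ0→wind] = [4, 6]
r1 m[φ1→slip] = [5, 6]
r1 m[φ1→sprk] = [6, 4]
r1 m[φ2→slip] = [8, 7]
r1 m[φ2→sun] = [7, 8]
r1 m[φ3→sun] = [9, 7]
r1 m[φ3→wet] = [8, 9]
r1 m[φ4→cld] = [4, 5]
r1 m[φ4→wet] = [5, 5]
r1 m[φ5→ice] = [5, 5]
r1 m[φ5→sprk] = [5, 5]
r1 m[slip→φ0] = [1, 1]
r1 m[slip→φ1] = [1, 1]
r1 m[slip→φ2] = [1, 1]
r1 m[ice→φ5] = [1, 1]
r1 m[wind→φ0] = [1, 1]
r1 m[sun→φ2] = [1, 1]
r1 m[sun→φ3] = [1, 1]
r1 m[sprk→φ1] = [1, 1]
r1 m[sprk→φ5] = [1, 1]
r1 m[cld→φ4] = [1, 1]
r1 m[wet→φ3] = [1, 1]
r1 m[wet→φ4] = [1, 1]
r2 m[φ0→slip] = [5, 6]
r2 m[φ0→wind] = [4, 6]
r2 m[φ1→slip] = [5, 6]
r2 m[φ1→sprk] = [6, 4]
r2 m[φ2→slip] = [8, 7]
r2 m[φ2→sun] = [7, 8]
r2 m[φ3→sun] = [9, 7]
r2 m[φ3→wet] = [8, 9]
r2 m[φ4→cld] = [4, 5]
r2 m[φ4→wet] = [5, 5]
r2 m[φ5→ice] = [5, 5]
r2 m[φ5→sprk] = [5, 5]
r2 m[slip→φ0] = [40, 42]
r2 m[slip→φ1] = [40, 42]
r2 m[slip→φ2] = [25, 36]
r2 m[ice→φ5] = [1, 1]
r2 m[wind→φ0] = [1, 1]
r2 m[sun→φ2] = [9, 7]
r2 m[sun→φ3] = [7, 8]
r2 m[sprk→φ1] = [5, 5]
r2 m[sprk→φ5] = [6, 4]
r2 m[cld→φ4] = [1, 1]
r2 m[wet→φ3] = [5, 5]
r2 m[wet→φ4] = [8, 9]
r3 m[φ0→slip] = [5, 6]
r3 m[φ0→wind] = [168, 252]
r3 m[φ1→slip] = [25, 30]
r3 m[φ1→sprk] = [252, 168]
r3 m[φ2→slip] = [63, 49]
r3 m[φ2→sun] = [180, 252]
r3 m[φ3→sun] = [45, 35]
r3 m[φ3→wet] = [56, 63]
r3 m[φ4→cld] = [32, 45]
r3 m[φ4→wet] = [5, 5]
r3 m[φ5→ice] = [30, 30]
r3 m[φ5→sprk] = [5, 5]
r3 m[slip→φ0] = [40, 42]
r3 m[slip→φ1] = [40, 42]
r3 m[slip→φ2] = [25, 36]
r3 m[ice→φ5] = [1, 1]
r3 m[wind→φ0] = [1, 1]
r3 m[sun→φ2] = [9, 7]
r3 m[sun→φ3] = [7, 8]
r3 m[sprk→φ1] = [5, 5]
r3 m[sprk→φ5] = [6, 4]
r3 m[cld→φ4] = [1, 1]
r3 m[wet→φ3] = [5, 5]
r3 m[wet→φ4] = [8, 9]
r4 m[φ0→slip] = [5, 6]
r4 m[φ0→wind] = [168, 252]
r4 m[φ1→slip] = [25, 30]
r4 m[φ1→sprk] = [252, 168]
r4 m[φ2→slip] = [63, 49]
r4 m[φ2→sun] = [180, 252]
r4 m[φ3→sun] = [45, 35]
r4 m[φ3→wet] = [56, 63]
r4 m[φ4→cld] = [32, 45]
r4 m[φ4→wet] = [5, 5]
r4 m[φ5→ice] = [30, 30]
r4 m[φ5→sprk] = [5, 5]
r4 m[slip→φ0] = [1575, 1470]
r4 m[slip→φ1] = [315, 294]
r4 m[slip→φ2] = [125, 180]
r4 m[ice→φ5] = [1, 1]
r4 m[wind→φ0] = [1, 1]
r4 m[sun→φ2] = [45, 35]
r4 m[sun→φ3] = [180, 252]
r4 m[sprk→φ1] = [5, 5]
r4 m[sprk→φ5] = [252, 168]
r4 m[cld→φ4] = [1, 1]
r4 m[wet→φ3] = [5, 5]
r4 m[wet→φ4] = [56, 63]
r5 m[φ0→slip] = [5, 6]
r5 m[φ0→wind] = [5880, 8820]
r5 m[φ1→slip] = [25, 30]
r5 m[φ1→sprk] = [1764, 1176]
r5 m[φ2→slip] = [315, 245]
r5 m[φ2→sun] = [900, 1260]
r5 m[φ3→sun] = [45, 35]
r5 m[φ3→wet] = [1440, 1764]
r5 m[φ4→cld] = [224, 315]
r5 m[φ4→wet] = [5, 5]
r5 m[φ5→ice] = [1260, 1260]
r5 m[φ5→sprk] = [5, 5]
r5 m[slip→φ0] = [1575, 1470]
r5 m[slip→φ1] = [315, 294]
r5 m[slip→φ2] = [125, 180]
r5 m[ice→φ5] = [1, 1]
r5 m[wind→φ0] = [1, 1]
r5 m[sun→φ2] = [45, 35]
r5 m[sun→φ3] = [180, 252]
r5 m[sprk→φ1] = [5, 5]
r5 m[sprk→φ5] = [252, 168]
r5 m[cld→φ4] = [1, 1]
r5 m[wet→φ3] = [5, 5]
r5 m[wet→φ4] = [56, 63]
r6 m[φ0→slip] = [5, 6]
r6 m[φ0→wind] = [5880, 8820]
r6 m[φ1→slip] = [25, 30]
r6 m[φ1→sprk] = [1764, 1176]
r6 m[φ2→slip] = [315, 245]
r6 m[φ2→sun] = [900, 1260]
r6 m[φ3→sun] = [45, 35]
r6 m[φ3→wet] = [1440, 1764]
r6 m[φ4→cld] = [224, 315]
r6 m[φ4→wet] = [5, 5]
r6 m[φ5→ice] = [1260, 1260]
r6 m[φ5→sprk] = [5, 5]
r6 m[slip→φ0] = [7875, 7350]
r6 m[slip→φ1] = [1575, 1470]
r6 m[slip→φ2] = [125, 180]
r6 m[ice→φ5] = [1, 1]
r6 m[wind→φ0] = [1, 1]
r6 m[sun→φ2] = [45, 35]
r6 m[sun→φ3] = [900, 1260]
r6 m[sprk→φ1] = [5, 5]
r6 m[sprk→φ5] = [1764, 1176]
r6 m[cld→φ4] = [1, 1]
r6 m[wet→φ3] = [5, 5]
r6 m[wet→φ4] = [1440, 1764]
r7 m[φ0→slip] = [5, 6]
r7 m[φ0→wind] = [29400, 44100]
r7 m[φ1→slip] = [25, 30]
r7 m[φ1→sprk] = [8820, 5880]
r7 m[φ2→slip] = [315, 245]
r7 m[φ2→sun] = [900, 1260]
r7 m[φ3→sun] = [45, 35]
r7 m[φ3→wet] = [7200, 8820]
r7 m[φ4→cld] = [5760, 8820]
r7 m[φ4→wet] = [5, 5]
r7 m[φ5→ice] = [8820, 8820]
r7 m[φ5→sprk] = [5, 5]
r7 m[slip→φ0] = [7875, 7350]
r7 m[slip→φ1] = [1575, 1470]
r7 m[slip→φ2] = [125, 180]
r7 m[ice→φ5] = [1, 1]
r7 m[wind→φ0] = [1, 1]
r7 m[sun→φ2] = [45, 35]
r7 m[sun→φ3] = [900, 1260]
r7 m[sprk→φ1] = [5, 5]
r7 m[sprk→φ5] = [1764, 1176]
r7 m[cld→φ4] = [1, 1]
r7 m[wet→φ3] = [5, 5]
r7 m[wet→φ4] = [1440, 1764]
r8 m[φ0→slip] = [5, 6]
r8 m[φ0→wind] = [29400, 44100]
r8 m[φ1→slip] = [25, 30]
r8 m[φ1→sprk] = [8820, 5880]
r8 m[φ2→slip] = [315, 245]
r8 m[φ2→sun] = [900, 1260]
r8 m[φ3→sun] = [45, 35]
r8 m[φ3→wet] = [7200, 8820]
r8 m[φ4→cld] = [5760, 8820]
r8 m[φ4→wet] = [5, 5]
r8 m[φ5→ice] = [8820, 8820]
r8 m[φ5→sprk] = [5, 5]
r8 m[slip→φ0] = [7875, 7350]
r8 m[slip→φ1] = [1575, 1470]
r8 m[slip→φ2] = [125, 180]
r8 m[ice→φ5] = [1, 1]
r8 m[wind→φ0] = [1, 1]
r8 m[sun→φ2] = [45, 35]
r8 m[sun→φ3] = [900, 1260]
r8 m[sprk→φ1] = [5, 5]
r8 m[sprk→φ5] = [8820, 5880]
r8 m[cld→φ4] = [1, 1]
r8 m[wet→φ3] = [5, 5]
r8 m[wet→φ4] = [7200, 8820]
r9 m[φ0→slip] = [5, 6]
r9 m[φ0→wind] = [29400, 44100]
r9 m[φ1→slip] = [25, 30]
r9 m[φ1→sprk] = [8820, 5880]
r9 m[φ2→slip] = [315, 245]
r9 m[φ2→sun] = [900, 1260]
r9 m[φ3→sun] = [45, 35]
r9 m[φ3→wet] = [7200, 8820]
r9 m[φ4→cld] = [28800, 44100]
r9 m[φ4→wet] = [5, 5]
r9 m[φ5→ice] = [44100, 44100]
r9 m[φ5→sprk] = [5, 5]
r9 m[slip→φ0] = [7875, 7350]
r9 m[slip→φ1] = [1575, 1470]
r9 m[slip→φ2] = [125, 180]
r9 m[ice→φ5] = [1, 1]
r9 m[wind→φ0] = [1, 1]
r9 m[sun→φ2] = [45, 35]
r9 m[sun→φ3] = [900, 1260]
r9 m[sprk→φ1] = [5, 5]
r9 m[sprk→φ5] = [8820, 5880]
r9 m[cld→φ4] = [1, 1]
r9 m[wet→φ3] = [5, 5]
r9 m[wet→φ4] = [7200, 8820]
r10 m[φ0→slip] = [5, 6]
r10 m[φ0→wind] = [29400, 44100]
r10 m[φ1→slip] = [25, 30]
r10 m[φ1→sprk] = [8820, 5880]
r10 m[φ2→slip] = [315, 245]
r10 m[φ2→sun] = [900, 1260]
r10 m[φ3→sun] = [45, 35]
r10 m[φ3→wet] = [7200, 8820]
r10 m[φ4→cld] = [28800, 44100]
r10 m[φ4→wet] = [5, 5]
r10 m[φ5→ice] = [44100, 44100]
r10 m[φ5→sprk] = [5, 5]
r10 m[slip→φ0] = [7875, 7350]
r10 m[slip→φ1] = [1575, 1470]
r10 m[slip→φ2] = [125, 180]
r10 m[ice→φ5] = [1, 1]
r10 m[wind→φ0] = [1, 1]
r10 m[sun→φ2] = [45, 35]
r10 m[sun→φ3] = [900, 1260]
r10 m[sprk→φ1] = [5, 5]
r10 m[sprk→φ5] = [8820, 5880]
r10 m[cld→φ4] = [1, 1]
r10 m[wet→φ3] = [5, 5]
r10 m[wet→φ4] = [7200, 8820]
fixed point reached at round 10
traceback from slip: (slip=1, ice=0, wind=1, sun=1, sprk=0, cld=1, wet=1), score=44100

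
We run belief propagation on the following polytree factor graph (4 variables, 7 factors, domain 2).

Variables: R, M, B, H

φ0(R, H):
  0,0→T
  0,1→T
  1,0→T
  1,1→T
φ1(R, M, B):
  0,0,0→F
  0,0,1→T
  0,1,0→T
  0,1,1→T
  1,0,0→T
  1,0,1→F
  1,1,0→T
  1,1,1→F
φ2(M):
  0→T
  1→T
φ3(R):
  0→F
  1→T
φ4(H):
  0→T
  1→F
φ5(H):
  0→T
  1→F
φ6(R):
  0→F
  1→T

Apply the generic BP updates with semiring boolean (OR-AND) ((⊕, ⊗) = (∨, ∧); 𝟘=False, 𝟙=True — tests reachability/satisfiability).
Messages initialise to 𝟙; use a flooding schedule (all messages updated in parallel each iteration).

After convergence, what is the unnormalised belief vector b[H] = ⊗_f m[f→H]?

b[H] = [T, F]

init: all messages = 𝟙 over 2 values
r1 m[φ0→R] = [T, T]
r1 m[φ0→H] = [T, T]
r1 m[φ1→R] = [T, T]
r1 m[φ1→M] = [T, T]
r1 m[φ1→B] = [T, T]
r1 m[φ2→M] = [T, T]
r1 m[φ3→R] = [F, T]
r1 m[φ4→H] = [T, F]
r1 m[φ5→H] = [T, F]
r1 m[φ6→R] = [F, T]
r1 m[R→φ0] = [T, T]
r1 m[R→φ1] = [T, T]
r1 m[R→φ3] = [T, T]
r1 m[R→φ6] = [T, T]
r1 m[M→φ1] = [T, T]
r1 m[M→φ2] = [T, T]
r1 m[B→φ1] = [T, T]
r1 m[H→φ0] = [T, T]
r1 m[H→φ4] = [T, T]
r1 m[H→φ5] = [T, T]
r2 m[φ0→R] = [T, T]
r2 m[φ0→H] = [T, T]
r2 m[φ1→R] = [T, T]
r2 m[φ1→M] = [T, T]
r2 m[φ1→B] = [T, T]
r2 m[φ2→M] = [T, T]
r2 m[φ3→R] = [F, T]
r2 m[φ4→H] = [T, F]
r2 m[φ5→H] = [T, F]
r2 m[φ6→R] = [F, T]
r2 m[R→φ0] = [F, T]
r2 m[R→φ1] = [F, T]
r2 m[R→φ3] = [F, T]
r2 m[R→φ6] = [F, T]
r2 m[M→φ1] = [T, T]
r2 m[M→φ2] = [T, T]
r2 m[B→φ1] = [T, T]
r2 m[H→φ0] = [T, F]
r2 m[H→φ4] = [T, F]
r2 m[H→φ5] = [T, F]
r3 m[φ0→R] = [T, T]
r3 m[φ0→H] = [T, T]
r3 m[φ1→R] = [T, T]
r3 m[φ1→M] = [T, T]
r3 m[φ1→B] = [T, F]
r3 m[φ2→M] = [T, T]
r3 m[φ3→R] = [F, T]
r3 m[φ4→H] = [T, F]
r3 m[φ5→H] = [T, F]
r3 m[φ6→R] = [F, T]
r3 m[R→φ0] = [F, T]
r3 m[R→φ1] = [F, T]
r3 m[R→φ3] = [F, T]
r3 m[R→φ6] = [F, T]
r3 m[M→φ1] = [T, T]
r3 m[M→φ2] = [T, T]
r3 m[B→φ1] = [T, T]
r3 m[H→φ0] = [T, F]
r3 m[H→φ4] = [T, F]
r3 m[H→φ5] = [T, F]
r4 m[φ0→R] = [T, T]
r4 m[φ0→H] = [T, T]
r4 m[φ1→R] = [T, T]
r4 m[φ1→M] = [T, T]
r4 m[φ1→B] = [T, F]
r4 m[φ2→M] = [T, T]
r4 m[φ3→R] = [F, T]
r4 m[φ4→H] = [T, F]
r4 m[φ5→H] = [T, F]
r4 m[φ6→R] = [F, T]
r4 m[R→φ0] = [F, T]
r4 m[R→φ1] = [F, T]
r4 m[R→φ3] = [F, T]
r4 m[R→φ6] = [F, T]
r4 m[M→φ1] = [T, T]
r4 m[M→φ2] = [T, T]
r4 m[B→φ1] = [T, T]
r4 m[H→φ0] = [T, F]
r4 m[H→φ4] = [T, F]
r4 m[H→φ5] = [T, F]
fixed point reached at round 4
b[H] = ⊗ incoming = [T, F]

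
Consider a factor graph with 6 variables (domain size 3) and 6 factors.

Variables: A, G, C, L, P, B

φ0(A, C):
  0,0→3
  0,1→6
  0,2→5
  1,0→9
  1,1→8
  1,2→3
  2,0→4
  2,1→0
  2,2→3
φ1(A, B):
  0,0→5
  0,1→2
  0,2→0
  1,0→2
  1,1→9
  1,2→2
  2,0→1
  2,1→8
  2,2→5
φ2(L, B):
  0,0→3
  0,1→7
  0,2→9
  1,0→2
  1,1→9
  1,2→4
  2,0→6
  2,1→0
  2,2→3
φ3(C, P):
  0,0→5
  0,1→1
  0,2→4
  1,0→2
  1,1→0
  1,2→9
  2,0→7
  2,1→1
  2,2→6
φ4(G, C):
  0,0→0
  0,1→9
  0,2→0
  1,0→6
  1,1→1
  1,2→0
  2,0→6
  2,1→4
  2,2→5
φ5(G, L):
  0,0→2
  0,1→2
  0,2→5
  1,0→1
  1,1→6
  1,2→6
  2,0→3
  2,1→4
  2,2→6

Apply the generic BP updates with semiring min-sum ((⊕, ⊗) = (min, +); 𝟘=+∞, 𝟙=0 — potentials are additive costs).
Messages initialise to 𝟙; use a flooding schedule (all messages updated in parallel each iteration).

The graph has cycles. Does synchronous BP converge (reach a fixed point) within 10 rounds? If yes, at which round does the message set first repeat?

NOT CONVERGED within 10 rounds

init: all messages = 𝟙 over 3 values
r1 m[φ0→A] = [3, 3, 0]
r1 m[φ0→C] = [3, 0, 3]
r1 m[φ1→A] = [0, 2, 1]
r1 m[φ1→B] = [1, 2, 0]
r1 m[φ2→L] = [3, 2, 0]
r1 m[φ2→B] = [2, 0, 3]
r1 m[φ3→C] = [1, 0, 1]
r1 m[φ3→P] = [2, 0, 4]
r1 m[φ4→G] = [0, 0, 4]
r1 m[φ4→C] = [0, 1, 0]
r1 m[φ5→G] = [2, 1, 3]
r1 m[φ5→L] = [1, 2, 5]
r1 m[A→φ0] = [0, 0, 0]
r1 m[A→φ1] = [0, 0, 0]
r1 m[G→φ4] = [0, 0, 0]
r1 m[G→φ5] = [0, 0, 0]
r1 m[C→φ0] = [0, 0, 0]
r1 m[C→φ3] = [0, 0, 0]
r1 m[C→φ4] = [0, 0, 0]
r1 m[L→φ2] = [0, 0, 0]
r1 m[L→φ5] = [0, 0, 0]
r1 m[P→φ3] = [0, 0, 0]
r1 m[B→φ1] = [0, 0, 0]
r1 m[B→φ2] = [0, 0, 0]
r2 m[φ0→A] = [3, 3, 0]
r2 m[φ0→C] = [3, 0, 3]
r2 m[φ1→A] = [0, 2, 1]
r2 m[φ1→B] = [1, 2, 0]
r2 m[φ2→L] = [3, 2, 0]
r2 m[φ2→B] = [2, 0, 3]
r2 m[φ3→C] = [1, 0, 1]
r2 m[φ3→P] = [2, 0, 4]
r2 m[φ4→G] = [0, 0, 4]
r2 m[φ4→C] = [0, 1, 0]
r2 m[φ5→G] = [2, 1, 3]
r2 m[φ5→L] = [1, 2, 5]
r2 m[A→φ0] = [0, 2, 1]
r2 m[A→φ1] = [3, 3, 0]
r2 m[G→φ4] = [2, 1, 3]
r2 m[G→φ5] = [0, 0, 4]
r2 m[C→φ0] = [1, 1, 1]
r2 m[C→φ3] = [3, 1, 3]
r2 m[C→φ4] = [4, 0, 4]
r2 m[L→φ2] = [1, 2, 5]
r2 m[L→φ5] = [3, 2, 0]
r2 m[P→φ3] = [0, 0, 0]
r2 m[B→φ1] = [2, 0, 3]
r2 m[B→φ2] = [1, 2, 0]
r3 m[φ0→A] = [4, 4, 1]
r3 m[φ0→C] = [3, 1, 4]
r3 m[φ1→A] = [2, 4, 3]
r3 m[φ1→B] = [1, 5, 3]
r3 m[φ2→L] = [4, 3, 2]
r3 m[φ2→B] = [4, 5, 6]
r3 m[φ3→C] = [1, 0, 1]
r3 m[φ3→P] = [3, 1, 7]
r3 m[φ4→G] = [4, 1, 4]
r3 m[φ4→C] = [2, 2, 1]
r3 m[φ5→G] = [4, 4, 6]
r3 m[φ5→L] = [1, 2, 5]
r3 m[A→φ0] = [0, 2, 1]
r3 m[A→φ1] = [3, 3, 0]
r3 m[G→φ4] = [2, 1, 3]
r3 m[G→φ5] = [0, 0, 4]
r3 m[C→φ0] = [1, 1, 1]
r3 m[C→φ3] = [3, 1, 3]
r3 m[C→φ4] = [4, 0, 4]
r3 m[L→φ2] = [1, 2, 5]
r3 m[L→φ5] = [3, 2, 0]
r3 m[P→φ3] = [0, 0, 0]
r3 m[B→φ1] = [2, 0, 3]
r3 m[B→φ2] = [1, 2, 0]
r4 m[φ0→A] = [4, 4, 1]
r4 m[φ0→C] = [3, 1, 4]
r4 m[φ1→A] = [2, 4, 3]
r4 m[φ1→B] = [1, 5, 3]
r4 m[φ2→L] = [4, 3, 2]
r4 m[φ2→B] = [4, 5, 6]
r4 m[φ3→C] = [1, 0, 1]
r4 m[φ3→P] = [3, 1, 7]
r4 m[φ4→G] = [4, 1, 4]
r4 m[φ4→C] = [2, 2, 1]
r4 m[φ5→G] = [4, 4, 6]
r4 m[φ5→L] = [1, 2, 5]
r4 m[A→φ0] = [2, 4, 3]
r4 m[A→φ1] = [4, 4, 1]
r4 m[G→φ4] = [4, 4, 6]
r4 m[G→φ5] = [4, 1, 4]
r4 m[C→φ0] = [3, 2, 2]
r4 m[C→φ3] = [5, 3, 5]
r4 m[C→φ4] = [4, 1, 5]
r4 m[L→φ2] = [1, 2, 5]
r4 m[L→φ5] = [4, 3, 2]
r4 m[P→φ3] = [0, 0, 0]
r4 m[B→φ1] = [4, 5, 6]
r4 m[B→φ2] = [1, 5, 3]
r5 m[φ0→A] = [6, 5, 2]
r5 m[φ0→C] = [5, 3, 6]
r5 m[φ1→A] = [6, 6, 5]
r5 m[φ1→B] = [2, 6, 4]
r5 m[φ2→L] = [4, 3, 5]
r5 m[φ2→B] = [4, 5, 6]
r5 m[φ3→C] = [1, 0, 1]
r5 m[φ3→P] = [5, 3, 9]
r5 m[φ4→G] = [4, 2, 5]
r5 m[φ4→C] = [4, 5, 4]
r5 m[φ5→G] = [5, 5, 7]
r5 m[φ5→L] = [2, 6, 7]
r5 m[A→φ0] = [2, 4, 3]
r5 m[A→φ1] = [4, 4, 1]
r5 m[G→φ4] = [4, 4, 6]
r5 m[G→φ5] = [4, 1, 4]
r5 m[C→φ0] = [3, 2, 2]
r5 m[C→φ3] = [5, 3, 5]
r5 m[C→φ4] = [4, 1, 5]
r5 m[L→φ2] = [1, 2, 5]
r5 m[L→φ5] = [4, 3, 2]
r5 m[P→φ3] = [0, 0, 0]
r5 m[B→φ1] = [4, 5, 6]
r5 m[B→φ2] = [1, 5, 3]
r6 m[φ0→A] = [6, 5, 2]
r6 m[φ0→C] = [5, 3, 6]
r6 m[φ1→A] = [6, 6, 5]
r6 m[φ1→B] = [2, 6, 4]
r6 m[φ2→L] = [4, 3, 5]
r6 m[φ2→B] = [4, 5, 6]
r6 m[φ3→C] = [1, 0, 1]
r6 m[φ3→P] = [5, 3, 9]
r6 m[φ4→G] = [4, 2, 5]
r6 m[φ4→C] = [4, 5, 4]
r6 m[φ5→G] = [5, 5, 7]
r6 m[φ5→L] = [2, 6, 7]
r6 m[A→φ0] = [6, 6, 5]
r6 m[A→φ1] = [6, 5, 2]
r6 m[G→φ4] = [5, 5, 7]
r6 m[G→φ5] = [4, 2, 5]
r6 m[C→φ0] = [5, 5, 5]
r6 m[C→φ3] = [9, 8, 10]
r6 m[C→φ4] = [6, 3, 7]
r6 m[L→φ2] = [2, 6, 7]
r6 m[L→φ5] = [4, 3, 5]
r6 m[P→φ3] = [0, 0, 0]
r6 m[B→φ1] = [4, 5, 6]
r6 m[B→φ2] = [2, 6, 4]
r7 m[φ0→A] = [8, 8, 5]
r7 m[φ0→C] = [9, 5, 8]
r7 m[φ1→A] = [6, 6, 5]
r7 m[φ1→B] = [3, 8, 6]
r7 m[φ2→L] = [5, 4, 6]
r7 m[φ2→B] = [5, 7, 10]
r7 m[φ3→C] = [1, 0, 1]
r7 m[φ3→P] = [10, 8, 13]
r7 m[φ4→G] = [6, 4, 7]
r7 m[φ4→C] = [5, 6, 5]
r7 m[φ5→G] = [5, 5, 7]
r7 m[φ5→L] = [3, 6, 8]
r7 m[A→φ0] = [6, 6, 5]
r7 m[A→φ1] = [6, 5, 2]
r7 m[G→φ4] = [5, 5, 7]
r7 m[G→φ5] = [4, 2, 5]
r7 m[C→φ0] = [5, 5, 5]
r7 m[C→φ3] = [9, 8, 10]
r7 m[C→φ4] = [6, 3, 7]
r7 m[L→φ2] = [2, 6, 7]
r7 m[L→φ5] = [4, 3, 5]
r7 m[P→φ3] = [0, 0, 0]
r7 m[B→φ1] = [4, 5, 6]
r7 m[B→φ2] = [2, 6, 4]
r8 m[φ0→A] = [8, 8, 5]
r8 m[φ0→C] = [9, 5, 8]
r8 m[φ1→A] = [6, 6, 5]
r8 m[φ1→B] = [3, 8, 6]
r8 m[φ2→L] = [5, 4, 6]
r8 m[φ2→B] = [5, 7, 10]
r8 m[φ3→C] = [1, 0, 1]
r8 m[φ3→P] = [10, 8, 13]
r8 m[φ4→G] = [6, 4, 7]
r8 m[φ4→C] = [5, 6, 5]
r8 m[φ5→G] = [5, 5, 7]
r8 m[φ5→L] = [3, 6, 8]
r8 m[A→φ0] = [6, 6, 5]
r8 m[A→φ1] = [8, 8, 5]
r8 m[G→φ4] = [5, 5, 7]
r8 m[G→φ5] = [6, 4, 7]
r8 m[C→φ0] = [6, 6, 6]
r8 m[C→φ3] = [14, 11, 13]
r8 m[C→φ4] = [10, 5, 9]
r8 m[L→φ2] = [3, 6, 8]
r8 m[L→φ5] = [5, 4, 6]
r8 m[P→φ3] = [0, 0, 0]
r8 m[B→φ1] = [5, 7, 10]
r8 m[B→φ2] = [3, 8, 6]
r9 m[φ0→A] = [9, 9, 6]
r9 m[φ0→C] = [9, 5, 8]
r9 m[φ1→A] = [9, 7, 6]
r9 m[φ1→B] = [6, 10, 8]
r9 m[φ2→L] = [6, 5, 8]
r9 m[φ2→B] = [6, 8, 10]
r9 m[φ3→C] = [1, 0, 1]
r9 m[φ3→P] = [13, 11, 18]
r9 m[φ4→G] = [9, 6, 9]
r9 m[φ4→C] = [5, 6, 5]
r9 m[φ5→G] = [6, 6, 8]
r9 m[φ5→L] = [5, 8, 10]
r9 m[A→φ0] = [6, 6, 5]
r9 m[A→φ1] = [8, 8, 5]
r9 m[G→φ4] = [5, 5, 7]
r9 m[G→φ5] = [6, 4, 7]
r9 m[C→φ0] = [6, 6, 6]
r9 m[C→φ3] = [14, 11, 13]
r9 m[C→φ4] = [10, 5, 9]
r9 m[L→φ2] = [3, 6, 8]
r9 m[L→φ5] = [5, 4, 6]
r9 m[P→φ3] = [0, 0, 0]
r9 m[B→φ1] = [5, 7, 10]
r9 m[B→φ2] = [3, 8, 6]
r10 m[φ0→A] = [9, 9, 6]
r10 m[φ0→C] = [9, 5, 8]
r10 m[φ1→A] = [9, 7, 6]
r10 m[φ1→B] = [6, 10, 8]
r10 m[φ2→L] = [6, 5, 8]
r10 m[φ2→B] = [6, 8, 10]
r10 m[φ3→C] = [1, 0, 1]
r10 m[φ3→P] = [13, 11, 18]
r10 m[φ4→G] = [9, 6, 9]
r10 m[φ4→C] = [5, 6, 5]
r10 m[φ5→G] = [6, 6, 8]
r10 m[φ5→L] = [5, 8, 10]
r10 m[A→φ0] = [9, 7, 6]
r10 m[A→φ1] = [9, 9, 6]
r10 m[G→φ4] = [6, 6, 8]
r10 m[G→φ5] = [9, 6, 9]
r10 m[C→φ0] = [6, 6, 6]
r10 m[C→φ3] = [14, 11, 13]
r10 m[C→φ4] = [10, 5, 9]
r10 m[L→φ2] = [5, 8, 10]
r10 m[L→φ5] = [6, 5, 8]
r10 m[P→φ3] = [0, 0, 0]
r10 m[B→φ1] = [6, 8, 10]
r10 m[B→φ2] = [6, 10, 8]
no fixed point within 10 rounds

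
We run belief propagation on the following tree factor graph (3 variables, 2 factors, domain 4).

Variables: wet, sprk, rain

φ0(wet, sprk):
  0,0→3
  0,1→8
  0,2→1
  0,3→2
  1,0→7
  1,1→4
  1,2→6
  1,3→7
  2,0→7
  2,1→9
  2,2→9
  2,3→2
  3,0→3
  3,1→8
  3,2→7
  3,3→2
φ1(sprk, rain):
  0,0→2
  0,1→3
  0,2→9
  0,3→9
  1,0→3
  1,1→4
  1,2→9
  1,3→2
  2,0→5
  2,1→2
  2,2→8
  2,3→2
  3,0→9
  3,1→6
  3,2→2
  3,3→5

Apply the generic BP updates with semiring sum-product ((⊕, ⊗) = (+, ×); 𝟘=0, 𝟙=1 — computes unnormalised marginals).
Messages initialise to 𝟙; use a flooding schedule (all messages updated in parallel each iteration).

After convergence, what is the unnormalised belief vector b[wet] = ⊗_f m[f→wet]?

b[wet] = [274, 489, 520, 376]

init: all messages = 𝟙 over 4 values
r1 m[φ0→wet] = [14, 24, 27, 20]
r1 m[φ0→sprk] = [20, 29, 23, 13]
r1 m[φ1→sprk] = [23, 18, 17, 22]
r1 m[φ1→rain] = [19, 15, 28, 18]
r1 m[wet→φ0] = [1, 1, 1, 1]
r1 m[sprk→φ0] = [1, 1, 1, 1]
r1 m[sprk→φ1] = [1, 1, 1, 1]
r1 m[rain→φ1] = [1, 1, 1, 1]
r2 m[φ0→wet] = [14, 24, 27, 20]
r2 m[φ0→sprk] = [20, 29, 23, 13]
r2 m[φ1→sprk] = [23, 18, 17, 22]
r2 m[φ1→rain] = [19, 15, 28, 18]
r2 m[wet→φ0] = [1, 1, 1, 1]
r2 m[sprk→φ0] = [23, 18, 17, 22]
r2 m[sprk→φ1] = [20, 29, 23, 13]
r2 m[rain→φ1] = [1, 1, 1, 1]
r3 m[φ0→wet] = [274, 489, 520, 376]
r3 m[φ0→sprk] = [20, 29, 23, 13]
r3 m[φ1→sprk] = [23, 18, 17, 22]
r3 m[φ1→rain] = [359, 300, 651, 349]
r3 m[wet→φ0] = [1, 1, 1, 1]
r3 m[sprk→φ0] = [23, 18, 17, 22]
r3 m[sprk→φ1] = [20, 29, 23, 13]
r3 m[rain→φ1] = [1, 1, 1, 1]
r4 m[φ0→wet] = [274, 489, 520, 376]
r4 m[φ0→sprk] = [20, 29, 23, 13]
r4 m[φ1→sprk] = [23, 18, 17, 22]
r4 m[φ1→rain] = [359, 300, 651, 349]
r4 m[wet→φ0] = [1, 1, 1, 1]
r4 m[sprk→φ0] = [23, 18, 17, 22]
r4 m[sprk→φ1] = [20, 29, 23, 13]
r4 m[rain→φ1] = [1, 1, 1, 1]
fixed point reached at round 4
b[wet] = ⊗ incoming = [274, 489, 520, 376]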